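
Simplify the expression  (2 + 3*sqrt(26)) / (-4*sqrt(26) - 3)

(-306 + sqrt(26))/407

Multiply numerator and denominator by -3 + 4*sqrt(26).
Denominator becomes -407; numerator becomes -sqrt(26) + 306.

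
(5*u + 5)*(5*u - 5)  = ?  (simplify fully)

Product of conjugates: (P+Q)(P-Q) = P^2 - Q^2.

25*u^2 - 25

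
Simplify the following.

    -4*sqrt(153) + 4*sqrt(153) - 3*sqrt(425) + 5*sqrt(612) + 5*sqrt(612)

45*sqrt(17)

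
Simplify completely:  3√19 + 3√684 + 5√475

3√19 = 3*√19; 3√684 = 18*√19; 5√475 = 25*√19
Combine: (3 + 18 + 25)·√19 = 46*√19

46*√19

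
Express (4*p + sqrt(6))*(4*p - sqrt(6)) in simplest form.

(4*p)^2 - (sqrt(6))^2 = 16*p^2 - 6.

16*p^2 - 6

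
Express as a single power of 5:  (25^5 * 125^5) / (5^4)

25^5 = 5^10; 125^5 = 5^15; 5^4 = 5^4
Combine exponents: 5^21

5^21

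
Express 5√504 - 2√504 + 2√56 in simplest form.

5√504 = 30*√14; 2√504 = 12*√14; 2√56 = 4*√14
Combine: (30 - 12 + 4)·√14 = 22*√14

22*√14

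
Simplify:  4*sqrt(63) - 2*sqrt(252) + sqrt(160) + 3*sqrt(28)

4*sqrt(63) = 12*sqrt(7); 2*sqrt(252) = 12*sqrt(7); sqrt(160) = 4*sqrt(10); 3*sqrt(28) = 6*sqrt(7)

4*sqrt(10) + 6*sqrt(7)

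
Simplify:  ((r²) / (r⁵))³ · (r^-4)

r^(-13)

Inside the bracket: (r^-3)
Raise to the power 3: (r^-9)
Multiply by (r^-4): add exponents.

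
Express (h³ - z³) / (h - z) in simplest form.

h^3 - z^3 = (h - z)(h² + h*z + z²).

h² + h*z + z²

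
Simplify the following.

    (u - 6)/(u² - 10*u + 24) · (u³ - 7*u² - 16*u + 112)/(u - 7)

u + 4

Factor: u² - 10*u + 24 = (u - 6)·(u - 4);  u³ - 7*u² - 16*u + 112 = (u - 7)·(u - 4)·(u + 4)
Cancel the common factors (u - 6), (u - 4), (u - 7).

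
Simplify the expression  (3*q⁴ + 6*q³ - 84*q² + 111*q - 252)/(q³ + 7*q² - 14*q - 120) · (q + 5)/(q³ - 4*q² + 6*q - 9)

Factor: 3*q⁴ + 6*q³ - 84*q² + 111*q - 252 = 3·(q - 4)·(q + 7)·(q² - q + 3);  q³ + 7*q² - 14*q - 120 = (q + 6)·(q + 5)·(q - 4);  q³ - 4*q² + 6*q - 9 = (q - 3)·(q² - q + 3)
Cancel the common factors (q² - q + 3), (q + 5), (q - 4).

(3*q + 21)/(q² + 3*q - 18)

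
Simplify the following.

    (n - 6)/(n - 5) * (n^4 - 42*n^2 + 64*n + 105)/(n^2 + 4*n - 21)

Factor: n^4 - 42*n^2 + 64*n + 105 = (n + 7)*(n - 3)*(n - 5)*(n + 1);  n^2 + 4*n - 21 = (n + 7)*(n - 3)
Cancel the common factors (n + 7), (n - 3), (n - 5).

n^2 - 5*n - 6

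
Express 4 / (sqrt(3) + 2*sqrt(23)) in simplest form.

(-4*sqrt(3) + 8*sqrt(23))/89

Multiply numerator and denominator by -2*sqrt(23) + sqrt(3).
Denominator becomes -89; numerator becomes -8*sqrt(23) + 4*sqrt(3).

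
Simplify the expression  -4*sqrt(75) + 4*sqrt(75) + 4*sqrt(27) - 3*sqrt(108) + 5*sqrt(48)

14*sqrt(3)

4*sqrt(75) = 20*sqrt(3); 4*sqrt(75) = 20*sqrt(3); 4*sqrt(27) = 12*sqrt(3); 3*sqrt(108) = 18*sqrt(3); 5*sqrt(48) = 20*sqrt(3)
Combine: (-20 + 20 + 12 - 18 + 20)·sqrt(3) = 14*sqrt(3)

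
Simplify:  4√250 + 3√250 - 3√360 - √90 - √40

4√250 = 20*√10; 3√250 = 15*√10; 3√360 = 18*√10; √90 = 3*√10; √40 = 2*√10
Combine: (20 + 15 - 18 - 3 - 2)·√10 = 12*√10

12*√10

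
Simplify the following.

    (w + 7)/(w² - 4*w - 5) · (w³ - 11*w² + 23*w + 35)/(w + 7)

Factor: w² - 4*w - 5 = (w - 5)·(w + 1);  w³ - 11*w² + 23*w + 35 = (w - 7)·(w - 5)·(w + 1)
Cancel the common factors (w + 1), (w + 7), (w - 5).

w - 7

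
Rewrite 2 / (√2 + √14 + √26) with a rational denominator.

Group as (√2 + √26) + √14; multiply by (√2 + √26) - √14, then rationalise the remaining surd.

(-2*√182 - 5*√26 + 7*√14 + 19*√2)/3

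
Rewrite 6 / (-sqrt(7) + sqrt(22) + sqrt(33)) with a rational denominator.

(-24*sqrt(7) - 2*sqrt(33) + 9*sqrt(22) + 11*sqrt(42))/50

Group as (sqrt(22) + sqrt(33)) - sqrt(7); multiply by (sqrt(22) + sqrt(33)) + sqrt(7), then rationalise the remaining surd.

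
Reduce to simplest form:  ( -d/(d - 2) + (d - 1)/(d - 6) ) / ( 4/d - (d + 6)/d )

(-3*d² - 2*d)/(d³ - 6*d² - 4*d + 24)

Numerator: -d/(d - 2) + (d - 1)/(d - 6) = (3*d + 2)/(d² - 8*d + 12)
Denominator: 4/d - (d + 6)/d = (-d - 2)/d
Divide: ((3*d + 2)/(d² - 8*d + 12)) · (d/(-d - 2)) = (-3*d² - 2*d)/(d³ - 6*d² - 4*d + 24)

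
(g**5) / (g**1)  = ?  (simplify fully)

Quotient: g**4

g**4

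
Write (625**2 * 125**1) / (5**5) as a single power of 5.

5**6

625**2 = 5**8; 125**1 = 5**3; 5**5 = 5**5
Combine exponents: 5**6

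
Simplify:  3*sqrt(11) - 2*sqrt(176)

-5*sqrt(11)

3*sqrt(11) = 3*sqrt(11); 2*sqrt(176) = 8*sqrt(11)
Combine: (3 - 8)·sqrt(11) = -5*sqrt(11)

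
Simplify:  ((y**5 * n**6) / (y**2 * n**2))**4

Inside the bracket: y**3 * n**4
Raise to the power 4: y**12 * n**16

n**16*y**12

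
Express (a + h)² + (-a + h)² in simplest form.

2*a² + 2*h²

Binomially expand both and collect terms in h, a.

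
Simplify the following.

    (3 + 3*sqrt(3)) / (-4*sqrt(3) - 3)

(-9 - sqrt(3))/13

Multiply numerator and denominator by -3 + 4*sqrt(3).
Denominator becomes -39; numerator becomes 3*sqrt(3) + 27.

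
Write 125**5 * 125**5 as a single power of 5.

5**30

125**5 = 5**15; 125**5 = 5**15
Combine exponents: 5**30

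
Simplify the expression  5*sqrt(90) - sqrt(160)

11*sqrt(10)

5*sqrt(90) = 15*sqrt(10); sqrt(160) = 4*sqrt(10)
Combine: (15 - 4)·sqrt(10) = 11*sqrt(10)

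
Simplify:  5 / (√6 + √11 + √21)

Group as (√6 + √21) + √11; multiply by (√6 + √21) - √11, then rationalise the remaining surd.

(-15*√154 - 10*√21 + 40*√11 + 65*√6)/124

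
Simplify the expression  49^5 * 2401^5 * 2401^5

49^5 = 7^10; 2401^5 = 7^20; 2401^5 = 7^20
Combine exponents: 7^50

7^50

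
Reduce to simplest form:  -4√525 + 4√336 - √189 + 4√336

4√525 = 20*√21; 4√336 = 16*√21; √189 = 3*√21; 4√336 = 16*√21
Combine: (-20 + 16 - 3 + 16)·√21 = 9*√21

9*√21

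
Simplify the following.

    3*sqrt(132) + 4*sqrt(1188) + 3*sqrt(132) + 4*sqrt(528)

52*sqrt(33)

3*sqrt(132) = 6*sqrt(33); 4*sqrt(1188) = 24*sqrt(33); 3*sqrt(132) = 6*sqrt(33); 4*sqrt(528) = 16*sqrt(33)
Combine: (6 + 24 + 6 + 16)·sqrt(33) = 52*sqrt(33)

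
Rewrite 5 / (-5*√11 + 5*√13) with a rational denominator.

Multiply numerator and denominator by 5*√11 + 5*√13.
Denominator becomes 50; numerator becomes 25*√11 + 25*√13.

(√11 + √13)/2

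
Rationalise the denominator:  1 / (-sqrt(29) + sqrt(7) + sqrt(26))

Group as (sqrt(7) + sqrt(26)) - sqrt(29); multiply by (sqrt(7) + sqrt(26)) + sqrt(29), then rationalise the remaining surd.

(-2*sqrt(29) + 5*sqrt(26) + 24*sqrt(7) + sqrt(5278))/356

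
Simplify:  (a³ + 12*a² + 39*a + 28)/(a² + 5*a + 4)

Factor: a³ + 12*a² + 39*a + 28 = (a + 4)·(a + 7)·(a + 1);  a² + 5*a + 4 = (a + 4)·(a + 1)
Cancel the common factors (a + 1), (a + 4).

a + 7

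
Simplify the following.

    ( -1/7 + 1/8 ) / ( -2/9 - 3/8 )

Numerator: -1/7 + 1/8 = -1/56
Denominator: -2/9 - 3/8 = -43/72
Divide: (-1/56) · (-72/43) = 9/301

9/301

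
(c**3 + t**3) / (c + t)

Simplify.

c**2 - c*t + t**2

t**3 + c**3 = (c + t)(c**2 - c*t + t**2).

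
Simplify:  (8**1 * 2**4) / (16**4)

2**(-9)

8**1 = 2**3; 2**4 = 2**4; 16**4 = 2**16
Combine exponents: 2**(-9)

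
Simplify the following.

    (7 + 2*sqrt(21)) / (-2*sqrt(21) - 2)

Multiply numerator and denominator by -2 + 2*sqrt(21).
Denominator becomes -80; numerator becomes 10*sqrt(21) + 70.

(-7 - sqrt(21))/8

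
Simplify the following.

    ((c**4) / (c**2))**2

Inside the bracket: c**2
Raise to the power 2: c**4

c**4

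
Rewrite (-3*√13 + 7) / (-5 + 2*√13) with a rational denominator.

Multiply numerator and denominator by -2*√13 - 5.
Denominator becomes -27; numerator becomes √13 + 43.

(-43 - √13)/27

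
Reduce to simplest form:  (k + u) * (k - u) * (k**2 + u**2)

k**4 - u**4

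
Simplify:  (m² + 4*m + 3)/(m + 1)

m + 3

Factor: m² + 4*m + 3 = (m + 3)·(m + 1)
Cancel the common factor (m + 1).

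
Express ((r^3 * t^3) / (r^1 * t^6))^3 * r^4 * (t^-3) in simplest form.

r^10/t^12

Inside the bracket: r^2 * (t^-3)
Raise to the power 3: r^6 * (t^-9)
Multiply by r^4 * (t^-3): add exponents.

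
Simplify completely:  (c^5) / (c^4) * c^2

c^3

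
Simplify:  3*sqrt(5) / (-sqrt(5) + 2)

-15 - 6*sqrt(5)

Multiply numerator and denominator by 2 + sqrt(5).
Denominator becomes -1; numerator becomes 6*sqrt(5) + 15.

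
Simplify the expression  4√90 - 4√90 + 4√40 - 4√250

4√90 = 12*√10; 4√90 = 12*√10; 4√40 = 8*√10; 4√250 = 20*√10
Combine: (12 - 12 + 8 - 20)·√10 = -12*√10

-12*√10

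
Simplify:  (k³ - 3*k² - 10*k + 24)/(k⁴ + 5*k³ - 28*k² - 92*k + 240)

(k + 3)/(k² + 11*k + 30)

Factor: k³ - 3*k² - 10*k + 24 = (k - 4)·(k + 3)·(k - 2);  k⁴ + 5*k³ - 28*k² - 92*k + 240 = (k + 5)·(k + 6)·(k - 2)·(k - 4)
Cancel the common factors (k - 4), (k - 2).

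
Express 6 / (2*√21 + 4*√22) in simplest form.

Multiply numerator and denominator by -2*√21 + 4*√22.
Denominator becomes 268; numerator becomes -12*√21 + 24*√22.

(-3*√21 + 6*√22)/67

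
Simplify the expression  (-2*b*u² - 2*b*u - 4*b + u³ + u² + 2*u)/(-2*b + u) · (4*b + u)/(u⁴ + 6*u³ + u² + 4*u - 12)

Factor: -2*b*u² - 2*b*u - 4*b + u³ + u² + 2*u = (u² + u + 2)·(-2*b + u);  u⁴ + 6*u³ + u² + 4*u - 12 = (u² + u + 2)·(u - 1)·(u + 6)
Cancel the common factors (u² + u + 2), (-2*b + u).

(4*b + u)/(u² + 5*u - 6)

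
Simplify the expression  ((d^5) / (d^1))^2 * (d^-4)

Inside the bracket: d^4
Raise to the power 2: d^8
Multiply by (d^-4): add exponents.

d^4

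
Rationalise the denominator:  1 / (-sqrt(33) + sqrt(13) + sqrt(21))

Group as (sqrt(13) + sqrt(21)) - sqrt(33); multiply by (sqrt(13) + sqrt(21)) + sqrt(33), then rationalise the remaining surd.

(-sqrt(33) + 25*sqrt(21) + 41*sqrt(13) + 6*sqrt(1001))/1091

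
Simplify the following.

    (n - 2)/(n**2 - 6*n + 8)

1/(n - 4)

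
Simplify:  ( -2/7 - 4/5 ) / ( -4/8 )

Numerator: -2/7 - 4/5 = -38/35
Denominator: -4/8 = -1/2
Divide: (-38/35) · (-2) = 76/35

76/35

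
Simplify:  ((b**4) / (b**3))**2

b**2

Inside the bracket: b**1
Raise to the power 2: b**2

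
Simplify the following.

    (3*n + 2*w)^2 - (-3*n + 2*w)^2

Write as f((2*w),(3*n)) - f((2*w),-(3*n)) and expand.

24*n*w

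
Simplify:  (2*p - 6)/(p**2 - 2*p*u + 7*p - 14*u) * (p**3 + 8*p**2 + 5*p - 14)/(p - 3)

(2*p**2 + 2*p - 4)/(p - 2*u)

Factor: 2*p - 6 = 2*(p - 3);  p**2 - 2*p*u + 7*p - 14*u = (p + 7)*(p - 2*u);  p**3 + 8*p**2 + 5*p - 14 = (p + 7)*(p + 2)*(p - 1)
Cancel the common factors (p + 7), (p - 3).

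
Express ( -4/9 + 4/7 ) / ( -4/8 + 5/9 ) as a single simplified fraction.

16/7

Numerator: -4/9 + 4/7 = 8/63
Denominator: -4/8 + 5/9 = 1/18
Divide: (8/63) · (18) = 16/7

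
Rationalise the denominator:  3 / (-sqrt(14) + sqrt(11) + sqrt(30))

Group as (sqrt(11) + sqrt(30)) - sqrt(14); multiply by (sqrt(11) + sqrt(30)) + sqrt(14), then rationalise the remaining surd.

(-27*sqrt(14) - 5*sqrt(30) + 33*sqrt(11) + 4*sqrt(1155))/197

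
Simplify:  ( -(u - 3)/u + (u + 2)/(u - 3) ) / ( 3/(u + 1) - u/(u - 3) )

Numerator: -(u - 3)/u + (u + 2)/(u - 3) = (8*u - 9)/(u² - 3*u)
Denominator: 3/(u + 1) - u/(u - 3) = (-u² + 2*u - 9)/(u² - 2*u - 3)
Divide: ((8*u - 9)/(u² - 3*u)) · ((u² - 2*u - 3)/(-u² + 2*u - 9)) = (-8*u² + u + 9)/(u³ - 2*u² + 9*u)

(-8*u² + u + 9)/(u³ - 2*u² + 9*u)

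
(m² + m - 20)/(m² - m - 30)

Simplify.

Factor: m² + m - 20 = (m + 5)·(m - 4);  m² - m - 30 = (m + 5)·(m - 6)
Cancel the common factor (m + 5).

(m - 4)/(m - 6)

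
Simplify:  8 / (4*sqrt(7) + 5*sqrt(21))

Multiply numerator and denominator by -5*sqrt(21) + 4*sqrt(7).
Denominator becomes -413; numerator becomes -40*sqrt(21) + 32*sqrt(7).

(-32*sqrt(7) + 40*sqrt(21))/413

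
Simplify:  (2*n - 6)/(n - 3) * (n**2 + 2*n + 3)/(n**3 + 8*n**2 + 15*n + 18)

2/(n + 6)

Factor: 2*n - 6 = 2*(n - 3);  n**3 + 8*n**2 + 15*n + 18 = (n**2 + 2*n + 3)*(n + 6)
Cancel the common factors (n**2 + 2*n + 3), (n - 3).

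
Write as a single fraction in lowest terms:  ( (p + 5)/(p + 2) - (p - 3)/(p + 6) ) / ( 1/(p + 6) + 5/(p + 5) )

Numerator: (p + 5)/(p + 2) - (p - 3)/(p + 6) = (12*p + 36)/(p**2 + 8*p + 12)
Denominator: 1/(p + 6) + 5/(p + 5) = (6*p + 35)/(p**2 + 11*p + 30)
Divide: ((12*p + 36)/(p**2 + 8*p + 12)) · ((p**2 + 11*p + 30)/(6*p + 35)) = (12*p**2 + 96*p + 180)/(6*p**2 + 47*p + 70)

(12*p**2 + 96*p + 180)/(6*p**2 + 47*p + 70)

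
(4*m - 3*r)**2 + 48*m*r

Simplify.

(4*m + 3*r)**2

Expand the square and combine the 48*m*r term.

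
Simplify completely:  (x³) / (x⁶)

x^(-3)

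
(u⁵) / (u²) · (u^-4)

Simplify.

1/u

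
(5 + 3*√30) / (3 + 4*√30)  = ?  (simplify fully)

(11*√30 + 345)/471

Multiply numerator and denominator by -4*√30 + 3.
Denominator becomes -471; numerator becomes -345 - 11*√30.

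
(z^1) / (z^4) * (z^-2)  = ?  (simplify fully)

Quotient: (z^-3)
Multiply by (z^-2): add exponents.

z^(-5)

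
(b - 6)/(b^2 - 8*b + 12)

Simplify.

1/(b - 2)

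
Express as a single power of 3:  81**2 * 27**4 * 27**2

81**2 = 3**8; 27**4 = 3**12; 27**2 = 3**6
Combine exponents: 3**26

3**26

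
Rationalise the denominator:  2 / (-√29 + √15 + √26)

Group as (√15 + √26) - √29; multiply by (√15 + √26) + √29, then rationalise the remaining surd.

(-6*√29 + 9*√26 + 20*√15 + √11310)/354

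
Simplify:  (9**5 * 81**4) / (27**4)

9**5 = 3**10; 81**4 = 3**16; 27**4 = 3**12
Combine exponents: 3**14

3**14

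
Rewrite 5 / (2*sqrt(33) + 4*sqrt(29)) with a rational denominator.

Multiply numerator and denominator by -2*sqrt(33) + 4*sqrt(29).
Denominator becomes 332; numerator becomes -10*sqrt(33) + 20*sqrt(29).

(-5*sqrt(33) + 10*sqrt(29))/166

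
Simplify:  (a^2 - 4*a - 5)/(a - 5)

a + 1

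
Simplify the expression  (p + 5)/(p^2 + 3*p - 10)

Factor: p^2 + 3*p - 10 = (p - 2)*(p + 5)
Cancel the common factor (p + 5).

1/(p - 2)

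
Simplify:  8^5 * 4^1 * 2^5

2^22

8^5 = 2^15; 4^1 = 2^2; 2^5 = 2^5
Combine exponents: 2^22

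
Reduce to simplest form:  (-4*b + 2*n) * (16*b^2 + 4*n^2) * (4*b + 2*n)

-256*b^4 + 16*n^4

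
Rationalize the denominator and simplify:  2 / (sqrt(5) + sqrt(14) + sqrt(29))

(-sqrt(2030) - 5*sqrt(29) + 10*sqrt(14) + 19*sqrt(5))/45

Group as (sqrt(14) + sqrt(29)) + sqrt(5); multiply by (sqrt(14) + sqrt(29)) - sqrt(5), then rationalise the remaining surd.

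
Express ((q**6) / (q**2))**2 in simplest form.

q**8

Inside the bracket: q**4
Raise to the power 2: q**8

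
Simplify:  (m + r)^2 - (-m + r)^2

Write as f(r,m) - f(r,-m) and expand.

4*m*r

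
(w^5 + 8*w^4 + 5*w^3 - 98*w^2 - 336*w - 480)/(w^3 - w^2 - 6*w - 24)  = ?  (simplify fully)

w^2 + 9*w + 20

Factor: w^5 + 8*w^4 + 5*w^3 - 98*w^2 - 336*w - 480 = (w - 4)*(w + 5)*(w^2 + 3*w + 6)*(w + 4);  w^3 - w^2 - 6*w - 24 = (w - 4)*(w^2 + 3*w + 6)
Cancel the common factors (w^2 + 3*w + 6), (w - 4).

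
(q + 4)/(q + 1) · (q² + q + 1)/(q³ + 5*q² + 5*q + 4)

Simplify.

1/(q + 1)

Factor: q³ + 5*q² + 5*q + 4 = (q + 4)·(q² + q + 1)
Cancel the common factors (q² + q + 1), (q + 4).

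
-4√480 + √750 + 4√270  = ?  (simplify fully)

4√480 = 16*√30; √750 = 5*√30; 4√270 = 12*√30
Combine: (-16 + 5 + 12)·√30 = √30

√30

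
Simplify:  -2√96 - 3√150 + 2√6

2√96 = 8*√6; 3√150 = 15*√6; 2√6 = 2*√6
Combine: (-8 - 15 + 2)·√6 = -21*√6

-21*√6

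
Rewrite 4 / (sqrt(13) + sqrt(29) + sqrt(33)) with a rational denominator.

Group as (sqrt(29) + sqrt(33)) + sqrt(13); multiply by (sqrt(29) + sqrt(33)) - sqrt(13), then rationalise the remaining surd.

(-8*sqrt(12441) + 36*sqrt(33) + 68*sqrt(29) + 196*sqrt(13))/1427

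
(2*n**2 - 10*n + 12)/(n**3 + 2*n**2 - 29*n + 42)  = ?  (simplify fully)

2/(n + 7)

Factor: 2*n**2 - 10*n + 12 = 2*(n - 3)*(n - 2);  n**3 + 2*n**2 - 29*n + 42 = (n + 7)*(n - 2)*(n - 3)
Cancel the common factors (n - 2), (n - 3).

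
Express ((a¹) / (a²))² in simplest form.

a^(-2)

Inside the bracket: (a^-1)
Raise to the power 2: (a^-2)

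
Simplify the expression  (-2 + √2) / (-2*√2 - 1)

Multiply numerator and denominator by -1 + 2*√2.
Denominator becomes -7; numerator becomes -5*√2 + 6.

(-6 + 5*√2)/7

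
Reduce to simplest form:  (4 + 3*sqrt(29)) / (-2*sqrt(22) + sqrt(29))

Multiply numerator and denominator by sqrt(29) + 2*sqrt(22).
Denominator becomes -59; numerator becomes 4*sqrt(29) + 8*sqrt(22) + 87 + 6*sqrt(638).

(-6*sqrt(638) - 87 - 8*sqrt(22) - 4*sqrt(29))/59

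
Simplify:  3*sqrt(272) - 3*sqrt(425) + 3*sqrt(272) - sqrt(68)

3*sqrt(272) = 12*sqrt(17); 3*sqrt(425) = 15*sqrt(17); 3*sqrt(272) = 12*sqrt(17); sqrt(68) = 2*sqrt(17)
Combine: (12 - 15 + 12 - 2)·sqrt(17) = 7*sqrt(17)

7*sqrt(17)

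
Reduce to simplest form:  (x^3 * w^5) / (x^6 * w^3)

w^2/x^3

Quotient: (x^-3) * w^2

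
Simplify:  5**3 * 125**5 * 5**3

5**21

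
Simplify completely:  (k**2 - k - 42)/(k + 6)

Factor: k**2 - k - 42 = (k - 7)*(k + 6)
Cancel the common factor (k + 6).

k - 7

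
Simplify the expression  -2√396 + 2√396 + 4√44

2√396 = 12*√11; 2√396 = 12*√11; 4√44 = 8*√11
Combine: (-12 + 12 + 8)·√11 = 8*√11

8*√11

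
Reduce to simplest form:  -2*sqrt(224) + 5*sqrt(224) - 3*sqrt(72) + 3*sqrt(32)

-6*sqrt(2) + 12*sqrt(14)

2*sqrt(224) = 8*sqrt(14); 5*sqrt(224) = 20*sqrt(14); 3*sqrt(72) = 18*sqrt(2); 3*sqrt(32) = 12*sqrt(2)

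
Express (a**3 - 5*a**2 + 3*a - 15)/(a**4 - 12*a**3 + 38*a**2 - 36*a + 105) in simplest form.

1/(a - 7)

Factor: a**3 - 5*a**2 + 3*a - 15 = (a - 5)*(a**2 + 3);  a**4 - 12*a**3 + 38*a**2 - 36*a + 105 = (a - 7)*(a - 5)*(a**2 + 3)
Cancel the common factors (a**2 + 3), (a - 5).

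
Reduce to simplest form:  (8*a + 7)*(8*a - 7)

64*a**2 - 49

Product of conjugates: (P+Q)(P-Q) = P**2 - Q**2.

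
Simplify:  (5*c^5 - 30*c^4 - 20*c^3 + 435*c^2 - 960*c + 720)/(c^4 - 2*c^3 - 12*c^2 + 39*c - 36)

Factor: 5*c^5 - 30*c^4 - 20*c^3 + 435*c^2 - 960*c + 720 = 5*(c - 3)*(c^2 - 3*c + 3)*(c - 4)*(c + 4);  c^4 - 2*c^3 - 12*c^2 + 39*c - 36 = (c^2 - 3*c + 3)*(c - 3)*(c + 4)
Cancel the common factors (c^2 - 3*c + 3), (c + 4), (c - 3).

5*c - 20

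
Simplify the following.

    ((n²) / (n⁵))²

Inside the bracket: (n^-3)
Raise to the power 2: (n^-6)

n^(-6)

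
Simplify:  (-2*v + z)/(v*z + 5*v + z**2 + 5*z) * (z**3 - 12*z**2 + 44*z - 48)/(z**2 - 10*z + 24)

Factor: v*z + 5*v + z**2 + 5*z = (v + z)*(z + 5);  z**3 - 12*z**2 + 44*z - 48 = (z - 4)*(z - 2)*(z - 6);  z**2 - 10*z + 24 = (z - 6)*(z - 4)
Cancel the common factors (z - 6), (z - 4).

(-2*v*z + 4*v + z**2 - 2*z)/(v*z + 5*v + z**2 + 5*z)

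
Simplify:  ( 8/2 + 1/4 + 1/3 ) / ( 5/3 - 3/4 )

5

Numerator: 8/2 + 1/4 + 1/3 = 55/12
Denominator: 5/3 - 3/4 = 11/12
Divide: (55/12) · (12/11) = 5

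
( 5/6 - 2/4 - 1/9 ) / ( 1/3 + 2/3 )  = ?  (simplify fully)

Numerator: 5/6 - 2/4 - 1/9 = 2/9
Denominator: 1/3 + 2/3 = 1
Divide: (2/9) · (1) = 2/9

2/9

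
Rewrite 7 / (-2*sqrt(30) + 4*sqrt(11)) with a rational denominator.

(sqrt(30) + 2*sqrt(11))/4

Multiply numerator and denominator by 2*sqrt(30) + 4*sqrt(11).
Denominator becomes 56; numerator becomes 14*sqrt(30) + 28*sqrt(11).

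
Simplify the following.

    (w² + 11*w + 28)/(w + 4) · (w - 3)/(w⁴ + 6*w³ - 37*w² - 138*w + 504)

Factor: w² + 11*w + 28 = (w + 7)·(w + 4);  w⁴ + 6*w³ - 37*w² - 138*w + 504 = (w + 6)·(w - 3)·(w - 4)·(w + 7)
Cancel the common factors (w - 3), (w + 4), (w + 7).

1/(w² + 2*w - 24)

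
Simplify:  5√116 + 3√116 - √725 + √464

5√116 = 10*√29; 3√116 = 6*√29; √725 = 5*√29; √464 = 4*√29

15*√29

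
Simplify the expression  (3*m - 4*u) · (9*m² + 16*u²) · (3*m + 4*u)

81*m⁴ - 256*u⁴

Telescope via difference of squares: ((3*m)+(4*u))((3*m)-(4*u)) = 9*m² - 16*u², then repeat with the next factor.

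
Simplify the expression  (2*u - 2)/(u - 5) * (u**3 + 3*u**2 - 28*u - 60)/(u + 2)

Factor: 2*u - 2 = 2*(u - 1);  u**3 + 3*u**2 - 28*u - 60 = (u - 5)*(u + 6)*(u + 2)
Cancel the common factors (u + 2), (u - 5).

2*u**2 + 10*u - 12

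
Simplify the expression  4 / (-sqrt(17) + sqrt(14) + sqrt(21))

Group as (sqrt(14) + sqrt(21)) - sqrt(17); multiply by (sqrt(14) + sqrt(21)) + sqrt(17), then rationalise the remaining surd.

(-18*sqrt(17) + 10*sqrt(21) + 24*sqrt(14) + 14*sqrt(102))/213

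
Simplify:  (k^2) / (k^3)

Quotient: (k^-1)

1/k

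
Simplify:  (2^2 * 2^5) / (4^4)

2^(-1)

2^2 = 2^2; 2^5 = 2^5; 4^4 = 2^8
Combine exponents: 2^(-1)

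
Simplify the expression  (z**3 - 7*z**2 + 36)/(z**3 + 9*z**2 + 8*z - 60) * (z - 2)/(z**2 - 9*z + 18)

Factor: z**3 - 7*z**2 + 36 = (z + 2)*(z - 3)*(z - 6);  z**3 + 9*z**2 + 8*z - 60 = (z - 2)*(z + 6)*(z + 5);  z**2 - 9*z + 18 = (z - 3)*(z - 6)
Cancel the common factors (z - 6), (z - 2), (z - 3).

(z + 2)/(z**2 + 11*z + 30)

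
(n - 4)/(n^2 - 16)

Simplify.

Factor: n^2 - 16 = (n - 4)*(n + 4)
Cancel the common factor (n - 4).

1/(n + 4)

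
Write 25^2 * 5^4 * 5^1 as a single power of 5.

25^2 = 5^4; 5^4 = 5^4; 5^1 = 5^1
Combine exponents: 5^9

5^9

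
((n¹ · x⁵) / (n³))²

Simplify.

Inside the bracket: (n^-2) · x⁵
Raise to the power 2: (n^-4) · x^10

x^10/n⁴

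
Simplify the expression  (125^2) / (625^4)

125^2 = 5^6; 625^4 = 5^16
Combine exponents: 5^(-10)

5^(-10)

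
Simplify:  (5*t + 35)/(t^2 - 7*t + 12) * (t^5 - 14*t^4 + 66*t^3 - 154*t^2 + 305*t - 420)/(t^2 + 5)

5*t^2 - 245

Factor: 5*t + 35 = 5*(t + 7);  t^2 - 7*t + 12 = (t - 3)*(t - 4);  t^5 - 14*t^4 + 66*t^3 - 154*t^2 + 305*t - 420 = (t - 3)*(t^2 + 5)*(t - 7)*(t - 4)
Cancel the common factors (t^2 + 5), (t - 3), (t - 4).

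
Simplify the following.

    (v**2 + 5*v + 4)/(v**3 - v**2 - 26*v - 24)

1/(v - 6)

Factor: v**2 + 5*v + 4 = (v + 4)*(v + 1);  v**3 - v**2 - 26*v - 24 = (v + 1)*(v + 4)*(v - 6)
Cancel the common factors (v + 1), (v + 4).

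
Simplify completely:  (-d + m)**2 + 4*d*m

Expanding gives d**2 + 2*d*m + m**2, a perfect square.

(d + m)**2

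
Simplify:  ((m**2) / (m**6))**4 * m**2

m**(-14)

Inside the bracket: (m**-4)
Raise to the power 4: (m**-16)
Multiply by m**2: add exponents.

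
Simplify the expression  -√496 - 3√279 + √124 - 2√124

√496 = 4*√31; 3√279 = 9*√31; √124 = 2*√31; 2√124 = 4*√31
Combine: (-4 - 9 + 2 - 4)·√31 = -15*√31

-15*√31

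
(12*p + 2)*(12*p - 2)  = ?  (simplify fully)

144*p^2 - 4

(12*p)^2 - (2)^2 = 144*p^2 - 4.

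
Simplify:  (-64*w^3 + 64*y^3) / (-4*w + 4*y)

16*w^2 + 16*w*y + 16*y^2

Factor as (a-b)(a^2+ab+b^2) with a=(4*y), b=(4*w).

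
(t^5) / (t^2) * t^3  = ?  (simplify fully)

Quotient: t^3
Multiply by t^3: add exponents.

t^6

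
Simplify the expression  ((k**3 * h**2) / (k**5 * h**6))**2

1/(h**8*k**4)

Inside the bracket: (k**-2) * (h**-4)
Raise to the power 2: (k**-4) * (h**-8)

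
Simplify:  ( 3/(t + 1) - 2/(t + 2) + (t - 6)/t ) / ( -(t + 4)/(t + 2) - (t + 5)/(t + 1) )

(-t^3 + 2*t^2 + 12*t + 12)/(2*t^3 + 12*t^2 + 14*t)

Numerator: 3/(t + 1) - 2/(t + 2) + (t - 6)/t = (t^3 - 2*t^2 - 12*t - 12)/(t^3 + 3*t^2 + 2*t)
Denominator: -(t + 4)/(t + 2) - (t + 5)/(t + 1) = (-2*t^2 - 12*t - 14)/(t^2 + 3*t + 2)
Divide: ((t^3 - 2*t^2 - 12*t - 12)/(t^3 + 3*t^2 + 2*t)) · ((t^2 + 3*t + 2)/(-2*t^2 - 12*t - 14)) = (-t^3 + 2*t^2 + 12*t + 12)/(2*t^3 + 12*t^2 + 14*t)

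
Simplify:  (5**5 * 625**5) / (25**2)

5**21

5**5 = 5**5; 625**5 = 5**20; 25**2 = 5**4
Combine exponents: 5**21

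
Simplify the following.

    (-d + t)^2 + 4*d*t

Expanding gives d^2 + 2*d*t + t^2, a perfect square.

(d + t)^2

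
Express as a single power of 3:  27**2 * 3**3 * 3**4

3**13

27**2 = 3**6; 3**3 = 3**3; 3**4 = 3**4
Combine exponents: 3**13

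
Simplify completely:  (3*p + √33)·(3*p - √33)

Product of conjugates: (P+Q)(P-Q) = P^2 - Q^2.

9*p² - 33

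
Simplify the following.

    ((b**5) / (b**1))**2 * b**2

Inside the bracket: b**4
Raise to the power 2: b**8
Multiply by b**2: add exponents.

b**10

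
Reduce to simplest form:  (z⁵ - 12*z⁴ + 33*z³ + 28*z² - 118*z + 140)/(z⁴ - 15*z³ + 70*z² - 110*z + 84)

(z² - 3*z - 10)/(z - 6)

Factor: z⁵ - 12*z⁴ + 33*z³ + 28*z² - 118*z + 140 = (z² - 2*z + 2)·(z + 2)·(z - 7)·(z - 5);  z⁴ - 15*z³ + 70*z² - 110*z + 84 = (z - 6)·(z - 7)·(z² - 2*z + 2)
Cancel the common factors (z² - 2*z + 2), (z - 7).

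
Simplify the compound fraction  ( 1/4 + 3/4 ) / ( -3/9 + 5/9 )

Numerator: 1/4 + 3/4 = 1
Denominator: -3/9 + 5/9 = 2/9
Divide: (1) · (9/2) = 9/2

9/2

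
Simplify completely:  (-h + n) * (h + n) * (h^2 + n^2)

-h^4 + n^4

Pair the conjugate factors: (n+h)(n-h) = -h^2 + n^2, then repeat with the next factor.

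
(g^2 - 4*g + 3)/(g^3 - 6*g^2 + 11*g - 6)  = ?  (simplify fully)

1/(g - 2)

Factor: g^2 - 4*g + 3 = (g - 3)*(g - 1);  g^3 - 6*g^2 + 11*g - 6 = (g - 1)*(g - 3)*(g - 2)
Cancel the common factors (g - 1), (g - 3).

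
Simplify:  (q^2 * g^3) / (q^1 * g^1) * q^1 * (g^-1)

Quotient: q^1 * g^2
Multiply by q^1 * (g^-1): add exponents.

g*q^2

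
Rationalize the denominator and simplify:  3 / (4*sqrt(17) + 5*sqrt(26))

Multiply numerator and denominator by -4*sqrt(17) + 5*sqrt(26).
Denominator becomes 378; numerator becomes -12*sqrt(17) + 15*sqrt(26).

(-4*sqrt(17) + 5*sqrt(26))/126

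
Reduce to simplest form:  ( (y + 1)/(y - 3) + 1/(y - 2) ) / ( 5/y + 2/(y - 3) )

(y^3 - 5*y)/(7*y^2 - 29*y + 30)

Numerator: (y + 1)/(y - 3) + 1/(y - 2) = (y^2 - 5)/(y^2 - 5*y + 6)
Denominator: 5/y + 2/(y - 3) = (7*y - 15)/(y^2 - 3*y)
Divide: ((y^2 - 5)/(y^2 - 5*y + 6)) · ((y^2 - 3*y)/(7*y - 15)) = (y^3 - 5*y)/(7*y^2 - 29*y + 30)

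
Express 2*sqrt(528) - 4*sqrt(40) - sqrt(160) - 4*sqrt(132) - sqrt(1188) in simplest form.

-12*sqrt(10) - 6*sqrt(33)

2*sqrt(528) = 8*sqrt(33); 4*sqrt(40) = 8*sqrt(10); sqrt(160) = 4*sqrt(10); 4*sqrt(132) = 8*sqrt(33); sqrt(1188) = 6*sqrt(33)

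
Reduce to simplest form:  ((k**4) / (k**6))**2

k**(-4)

Inside the bracket: (k**-2)
Raise to the power 2: (k**-4)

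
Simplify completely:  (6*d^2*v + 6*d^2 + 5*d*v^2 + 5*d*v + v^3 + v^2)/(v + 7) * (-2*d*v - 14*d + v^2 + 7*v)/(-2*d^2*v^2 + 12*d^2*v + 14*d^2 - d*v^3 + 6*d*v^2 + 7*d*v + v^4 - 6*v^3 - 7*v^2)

(6*d^2 + 5*d*v + v^2)/(d*v - 7*d + v^2 - 7*v)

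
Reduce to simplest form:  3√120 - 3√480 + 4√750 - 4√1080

3√120 = 6*√30; 3√480 = 12*√30; 4√750 = 20*√30; 4√1080 = 24*√30
Combine: (6 - 12 + 20 - 24)·√30 = -10*√30

-10*√30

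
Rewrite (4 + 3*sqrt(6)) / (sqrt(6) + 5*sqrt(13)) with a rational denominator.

(-18 - 4*sqrt(6) + 20*sqrt(13) + 15*sqrt(78))/319

Multiply numerator and denominator by -5*sqrt(13) + sqrt(6).
Denominator becomes -319; numerator becomes -15*sqrt(78) - 20*sqrt(13) + 4*sqrt(6) + 18.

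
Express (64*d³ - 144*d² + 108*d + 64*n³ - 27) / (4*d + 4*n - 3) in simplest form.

Apply the sum-of-cubes factorisation and cancel (4*d + 4*n - 3).

16*d² - 16*d*n - 24*d + 16*n² + 12*n + 9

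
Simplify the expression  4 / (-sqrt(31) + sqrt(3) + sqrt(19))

Group as (sqrt(3) + sqrt(19)) - sqrt(31); multiply by (sqrt(3) + sqrt(19)) + sqrt(31), then rationalise the remaining surd.

(36*sqrt(31) + 60*sqrt(19) + 188*sqrt(3) + 8*sqrt(1767))/147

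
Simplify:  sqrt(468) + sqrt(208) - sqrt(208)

sqrt(468) = 6*sqrt(13); sqrt(208) = 4*sqrt(13); sqrt(208) = 4*sqrt(13)
Combine: (6 + 4 - 4)·sqrt(13) = 6*sqrt(13)

6*sqrt(13)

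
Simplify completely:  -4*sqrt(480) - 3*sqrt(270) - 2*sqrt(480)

4*sqrt(480) = 16*sqrt(30); 3*sqrt(270) = 9*sqrt(30); 2*sqrt(480) = 8*sqrt(30)
Combine: (-16 - 9 - 8)·sqrt(30) = -33*sqrt(30)

-33*sqrt(30)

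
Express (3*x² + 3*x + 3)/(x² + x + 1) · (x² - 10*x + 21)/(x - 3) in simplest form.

3*x - 21

Factor: 3*x² + 3*x + 3 = 3·(x² + x + 1);  x² - 10*x + 21 = (x - 3)·(x - 7)
Cancel the common factors (x² + x + 1), (x - 3).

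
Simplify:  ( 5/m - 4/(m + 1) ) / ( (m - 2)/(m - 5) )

Numerator: 5/m - 4/(m + 1) = (m + 5)/(m² + m)
Denominator: (m - 2)/(m - 5) = (m - 2)/(m - 5)
Divide: ((m + 5)/(m² + m)) · ((m - 5)/(m - 2)) = (m² - 25)/(m³ - m² - 2*m)

(m² - 25)/(m³ - m² - 2*m)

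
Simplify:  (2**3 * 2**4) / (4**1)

2**5

2**3 = 2**3; 2**4 = 2**4; 4**1 = 2**2
Combine exponents: 2**5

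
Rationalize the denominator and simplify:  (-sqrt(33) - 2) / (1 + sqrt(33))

Multiply numerator and denominator by -sqrt(33) + 1.
Denominator becomes -32; numerator becomes sqrt(33) + 31.

(-31 - sqrt(33))/32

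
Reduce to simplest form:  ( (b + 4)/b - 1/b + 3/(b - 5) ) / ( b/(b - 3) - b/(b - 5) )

(-b^3 + 2*b^2 + 18*b - 45)/(2*b^2)

Numerator: (b + 4)/b - 1/b + 3/(b - 5) = (b^2 + b - 15)/(b^2 - 5*b)
Denominator: b/(b - 3) - b/(b - 5) = -2*b/(b^2 - 8*b + 15)
Divide: ((b^2 + b - 15)/(b^2 - 5*b)) · (-(b^2 - 8*b + 15)/(2*b)) = (-b^3 + 2*b^2 + 18*b - 45)/(2*b^2)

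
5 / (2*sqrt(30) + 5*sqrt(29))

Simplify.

(-2*sqrt(30) + 5*sqrt(29))/121

Multiply numerator and denominator by -2*sqrt(30) + 5*sqrt(29).
Denominator becomes 605; numerator becomes -10*sqrt(30) + 25*sqrt(29).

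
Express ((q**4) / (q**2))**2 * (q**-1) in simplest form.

q**3

Inside the bracket: q**2
Raise to the power 2: q**4
Multiply by (q**-1): add exponents.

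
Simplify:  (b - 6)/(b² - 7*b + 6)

1/(b - 1)

Factor: b² - 7*b + 6 = (b - 1)·(b - 6)
Cancel the common factor (b - 6).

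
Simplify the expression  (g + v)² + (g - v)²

Only the even-power cross terms survive.

2*g² + 2*v²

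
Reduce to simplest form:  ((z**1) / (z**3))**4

Inside the bracket: (z**-2)
Raise to the power 4: (z**-8)

z**(-8)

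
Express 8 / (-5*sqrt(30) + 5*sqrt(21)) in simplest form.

(-8*sqrt(30) - 8*sqrt(21))/45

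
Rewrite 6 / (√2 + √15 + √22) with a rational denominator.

Group as (√15 + √22) + √2; multiply by (√15 + √22) - √2, then rationalise the remaining surd.

(-24*√165 - 30*√22 + 54*√15 + 210*√2)/95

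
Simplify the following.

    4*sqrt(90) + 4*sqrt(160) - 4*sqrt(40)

20*sqrt(10)

4*sqrt(90) = 12*sqrt(10); 4*sqrt(160) = 16*sqrt(10); 4*sqrt(40) = 8*sqrt(10)
Combine: (12 + 16 - 8)·sqrt(10) = 20*sqrt(10)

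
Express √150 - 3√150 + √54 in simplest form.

√150 = 5*√6; 3√150 = 15*√6; √54 = 3*√6
Combine: (5 - 15 + 3)·√6 = -7*√6

-7*√6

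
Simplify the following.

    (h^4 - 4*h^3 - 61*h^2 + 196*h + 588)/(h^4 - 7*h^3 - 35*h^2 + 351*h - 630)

(h^2 - 5*h - 14)/(h^2 - 8*h + 15)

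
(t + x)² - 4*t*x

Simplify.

(t - x)²

Expanding gives t² - 2*t*x + x², a perfect square.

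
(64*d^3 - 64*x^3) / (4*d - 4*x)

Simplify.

16*d^2 + 16*d*x + 16*x^2

Apply the difference-of-cubes factorisation and cancel (4*d - 4*x).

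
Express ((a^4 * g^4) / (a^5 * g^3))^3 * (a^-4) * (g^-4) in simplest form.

Inside the bracket: (a^-1) * g^1
Raise to the power 3: (a^-3) * g^3
Multiply by (a^-4) * (g^-4): add exponents.

1/(a^7*g)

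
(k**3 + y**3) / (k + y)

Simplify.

Apply the sum-of-cubes factorisation and cancel (k + y).

k**2 - k*y + y**2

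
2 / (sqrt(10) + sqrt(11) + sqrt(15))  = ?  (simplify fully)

(-5*sqrt(66) + 3*sqrt(15) + 7*sqrt(11) + 8*sqrt(10))/101

Group as (sqrt(10) + sqrt(15)) + sqrt(11); multiply by (sqrt(10) + sqrt(15)) - sqrt(11), then rationalise the remaining surd.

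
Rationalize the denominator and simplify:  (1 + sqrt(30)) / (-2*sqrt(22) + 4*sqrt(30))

Multiply numerator and denominator by 2*sqrt(22) + 4*sqrt(30).
Denominator becomes 392; numerator becomes 2*sqrt(22) + 4*sqrt(30) + 4*sqrt(165) + 120.

(sqrt(22) + 2*sqrt(30) + 2*sqrt(165) + 60)/196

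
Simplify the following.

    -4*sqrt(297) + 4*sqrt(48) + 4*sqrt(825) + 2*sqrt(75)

4*sqrt(297) = 12*sqrt(33); 4*sqrt(48) = 16*sqrt(3); 4*sqrt(825) = 20*sqrt(33); 2*sqrt(75) = 10*sqrt(3)

26*sqrt(3) + 8*sqrt(33)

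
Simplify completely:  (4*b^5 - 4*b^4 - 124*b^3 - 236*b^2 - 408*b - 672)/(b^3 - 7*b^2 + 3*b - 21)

4*b^2 + 24*b + 32

Factor: 4*b^5 - 4*b^4 - 124*b^3 - 236*b^2 - 408*b - 672 = 4*(b + 2)*(b^2 + 3)*(b + 4)*(b - 7);  b^3 - 7*b^2 + 3*b - 21 = (b - 7)*(b^2 + 3)
Cancel the common factors (b^2 + 3), (b - 7).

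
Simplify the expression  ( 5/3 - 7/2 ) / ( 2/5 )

-55/12

Numerator: 5/3 - 7/2 = -11/6
Denominator: 2/5 = 2/5
Divide: (-11/6) · (5/2) = -55/12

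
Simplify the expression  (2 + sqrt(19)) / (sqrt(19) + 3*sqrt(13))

Multiply numerator and denominator by -3*sqrt(13) + sqrt(19).
Denominator becomes -98; numerator becomes -3*sqrt(247) - 6*sqrt(13) + 2*sqrt(19) + 19.

(-19 - 2*sqrt(19) + 6*sqrt(13) + 3*sqrt(247))/98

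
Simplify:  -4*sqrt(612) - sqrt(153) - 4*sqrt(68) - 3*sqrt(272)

-47*sqrt(17)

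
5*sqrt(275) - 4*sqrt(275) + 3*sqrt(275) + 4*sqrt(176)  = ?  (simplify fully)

5*sqrt(275) = 25*sqrt(11); 4*sqrt(275) = 20*sqrt(11); 3*sqrt(275) = 15*sqrt(11); 4*sqrt(176) = 16*sqrt(11)
Combine: (25 - 20 + 15 + 16)·sqrt(11) = 36*sqrt(11)

36*sqrt(11)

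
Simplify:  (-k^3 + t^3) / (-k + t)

k^2 + k*t + t^2

Apply the difference-of-cubes factorisation and cancel (-k + t).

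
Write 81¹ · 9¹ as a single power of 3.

3^6

81¹ = 3^4; 9¹ = 3^2
Combine exponents: 3^6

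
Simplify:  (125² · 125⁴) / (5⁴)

5^14

125² = 5^6; 125⁴ = 5^12; 5⁴ = 5^4
Combine exponents: 5^14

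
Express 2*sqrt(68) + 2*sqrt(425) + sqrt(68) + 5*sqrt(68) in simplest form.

2*sqrt(68) = 4*sqrt(17); 2*sqrt(425) = 10*sqrt(17); sqrt(68) = 2*sqrt(17); 5*sqrt(68) = 10*sqrt(17)
Combine: (4 + 10 + 2 + 10)·sqrt(17) = 26*sqrt(17)

26*sqrt(17)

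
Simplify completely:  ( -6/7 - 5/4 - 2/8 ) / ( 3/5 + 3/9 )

-495/196

Numerator: -6/7 - 5/4 - 2/8 = -33/14
Denominator: 3/5 + 3/9 = 14/15
Divide: (-33/14) · (15/14) = -495/196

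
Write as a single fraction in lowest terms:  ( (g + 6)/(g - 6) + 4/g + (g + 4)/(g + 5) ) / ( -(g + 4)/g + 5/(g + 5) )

Numerator: (g + 6)/(g - 6) + 4/g + (g + 4)/(g + 5) = (2*g^3 + 13*g^2 + 2*g - 120)/(g^3 - g^2 - 30*g)
Denominator: -(g + 4)/g + 5/(g + 5) = (-g^2 - 4*g - 20)/(g^2 + 5*g)
Divide: ((2*g^3 + 13*g^2 + 2*g - 120)/(g^3 - g^2 - 30*g)) · ((g^2 + 5*g)/(-g^2 - 4*g - 20)) = (-2*g^3 - 13*g^2 - 2*g + 120)/(g^3 - 2*g^2 - 4*g - 120)

(-2*g^3 - 13*g^2 - 2*g + 120)/(g^3 - 2*g^2 - 4*g - 120)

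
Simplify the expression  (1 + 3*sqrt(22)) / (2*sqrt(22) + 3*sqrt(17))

(-132 - 2*sqrt(22) + 3*sqrt(17) + 9*sqrt(374))/65

Multiply numerator and denominator by -3*sqrt(17) + 2*sqrt(22).
Denominator becomes -65; numerator becomes -9*sqrt(374) - 3*sqrt(17) + 2*sqrt(22) + 132.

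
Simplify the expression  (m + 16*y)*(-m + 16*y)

-m**2 + 256*y**2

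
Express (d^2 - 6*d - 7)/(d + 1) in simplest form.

Factor: d^2 - 6*d - 7 = (d + 1)*(d - 7)
Cancel the common factor (d + 1).

d - 7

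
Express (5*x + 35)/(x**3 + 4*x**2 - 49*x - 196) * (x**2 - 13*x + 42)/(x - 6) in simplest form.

Factor: 5*x + 35 = 5*(x + 7);  x**3 + 4*x**2 - 49*x - 196 = (x - 7)*(x + 4)*(x + 7);  x**2 - 13*x + 42 = (x - 7)*(x - 6)
Cancel the common factors (x - 6), (x + 7), (x - 7).

5/(x + 4)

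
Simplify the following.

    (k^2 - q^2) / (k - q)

k + q

Factor k^2 - q^2 and cancel (k - q).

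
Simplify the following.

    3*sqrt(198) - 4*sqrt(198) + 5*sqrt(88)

7*sqrt(22)

3*sqrt(198) = 9*sqrt(22); 4*sqrt(198) = 12*sqrt(22); 5*sqrt(88) = 10*sqrt(22)
Combine: (9 - 12 + 10)·sqrt(22) = 7*sqrt(22)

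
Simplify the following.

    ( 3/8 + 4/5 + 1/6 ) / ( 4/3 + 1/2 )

Numerator: 3/8 + 4/5 + 1/6 = 161/120
Denominator: 4/3 + 1/2 = 11/6
Divide: (161/120) · (6/11) = 161/220

161/220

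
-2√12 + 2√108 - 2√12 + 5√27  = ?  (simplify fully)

19*√3

2√12 = 4*√3; 2√108 = 12*√3; 2√12 = 4*√3; 5√27 = 15*√3
Combine: (-4 + 12 - 4 + 15)·√3 = 19*√3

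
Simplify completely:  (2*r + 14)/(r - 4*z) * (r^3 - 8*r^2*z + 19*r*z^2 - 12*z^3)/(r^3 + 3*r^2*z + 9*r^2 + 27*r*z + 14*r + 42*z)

(2*r^2 - 8*r*z + 6*z^2)/(r^2 + 3*r*z + 2*r + 6*z)

Factor: 2*r + 14 = 2*(r + 7);  r^3 - 8*r^2*z + 19*r*z^2 - 12*z^3 = (r - 3*z)*(r - 4*z)*(r - z);  r^3 + 3*r^2*z + 9*r^2 + 27*r*z + 14*r + 42*z = (r + 7)*(r + 2)*(r + 3*z)
Cancel the common factors (r - 4*z), (r + 7).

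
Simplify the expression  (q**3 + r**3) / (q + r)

q**2 - q*r + r**2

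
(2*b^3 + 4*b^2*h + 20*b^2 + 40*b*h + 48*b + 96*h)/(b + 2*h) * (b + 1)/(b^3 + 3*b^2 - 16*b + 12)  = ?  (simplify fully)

(2*b^2 + 10*b + 8)/(b^2 - 3*b + 2)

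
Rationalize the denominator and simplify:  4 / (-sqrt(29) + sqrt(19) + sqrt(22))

(-6*sqrt(29) + 13*sqrt(22) + 16*sqrt(19) + sqrt(12122))/191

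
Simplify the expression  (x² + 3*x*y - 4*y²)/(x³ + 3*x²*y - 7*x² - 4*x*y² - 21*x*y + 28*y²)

1/(x - 7)

Factor: x² + 3*x*y - 4*y² = (x + 4*y)·(x - y);  x³ + 3*x²*y - 7*x² - 4*x*y² - 21*x*y + 28*y² = (x + 4*y)·(x - y)·(x - 7)
Cancel the common factors (x - y), (x + 4*y).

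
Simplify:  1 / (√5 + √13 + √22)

Group as (√5 + √22) + √13; multiply by (√5 + √22) - √13, then rationalise the remaining surd.

(-√1430 - 2*√22 + 7*√13 + 15*√5)/122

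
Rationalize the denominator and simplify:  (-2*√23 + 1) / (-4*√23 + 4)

(√23 + 45)/88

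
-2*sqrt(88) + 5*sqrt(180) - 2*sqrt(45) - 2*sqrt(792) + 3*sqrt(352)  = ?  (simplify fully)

2*sqrt(88) = 4*sqrt(22); 5*sqrt(180) = 30*sqrt(5); 2*sqrt(45) = 6*sqrt(5); 2*sqrt(792) = 12*sqrt(22); 3*sqrt(352) = 12*sqrt(22)

-4*sqrt(22) + 24*sqrt(5)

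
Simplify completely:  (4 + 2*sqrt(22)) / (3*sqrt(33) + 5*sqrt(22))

(-66*sqrt(6) - 12*sqrt(33) + 20*sqrt(22) + 220)/253

Multiply numerator and denominator by -3*sqrt(33) + 5*sqrt(22).
Denominator becomes 253; numerator becomes -66*sqrt(6) - 12*sqrt(33) + 20*sqrt(22) + 220.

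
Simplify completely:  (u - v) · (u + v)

u² - v²

Pair the conjugate factors: (u+v)(u-v) = u² - v².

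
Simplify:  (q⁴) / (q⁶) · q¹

Quotient: (q^-2)
Multiply by q¹: add exponents.

1/q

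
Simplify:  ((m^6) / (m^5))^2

m^2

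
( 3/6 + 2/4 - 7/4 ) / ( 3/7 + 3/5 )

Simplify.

-35/48

Numerator: 3/6 + 2/4 - 7/4 = -3/4
Denominator: 3/7 + 3/5 = 36/35
Divide: (-3/4) · (35/36) = -35/48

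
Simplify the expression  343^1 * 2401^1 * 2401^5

343^1 = 7^3; 2401^1 = 7^4; 2401^5 = 7^20
Combine exponents: 7^27

7^27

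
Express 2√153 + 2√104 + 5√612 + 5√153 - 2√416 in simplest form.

-4*√26 + 51*√17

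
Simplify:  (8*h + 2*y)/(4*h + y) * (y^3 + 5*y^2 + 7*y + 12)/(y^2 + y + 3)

Factor: 8*h + 2*y = 2*(4*h + y);  y^3 + 5*y^2 + 7*y + 12 = (y + 4)*(y^2 + y + 3)
Cancel the common factors (y^2 + y + 3), (4*h + y).

2*y + 8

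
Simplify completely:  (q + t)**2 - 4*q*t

After expansion: q**2 - 2*q*t + t**2 — a perfect-square trinomial.

(q - t)**2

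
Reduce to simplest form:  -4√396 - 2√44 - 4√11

4√396 = 24*√11; 2√44 = 4*√11; 4√11 = 4*√11
Combine: (-24 - 4 - 4)·√11 = -32*√11

-32*√11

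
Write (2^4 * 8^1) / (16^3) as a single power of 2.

2^(-5)

2^4 = 2^4; 8^1 = 2^3; 16^3 = 2^12
Combine exponents: 2^(-5)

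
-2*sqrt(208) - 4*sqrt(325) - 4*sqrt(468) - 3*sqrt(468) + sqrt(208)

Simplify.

2*sqrt(208) = 8*sqrt(13); 4*sqrt(325) = 20*sqrt(13); 4*sqrt(468) = 24*sqrt(13); 3*sqrt(468) = 18*sqrt(13); sqrt(208) = 4*sqrt(13)
Combine: (-8 - 20 - 24 - 18 + 4)·sqrt(13) = -66*sqrt(13)

-66*sqrt(13)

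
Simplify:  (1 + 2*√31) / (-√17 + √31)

Multiply numerator and denominator by √17 + √31.
Denominator becomes 14; numerator becomes √17 + √31 + 2*√527 + 62.

(√17 + √31 + 2*√527 + 62)/14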